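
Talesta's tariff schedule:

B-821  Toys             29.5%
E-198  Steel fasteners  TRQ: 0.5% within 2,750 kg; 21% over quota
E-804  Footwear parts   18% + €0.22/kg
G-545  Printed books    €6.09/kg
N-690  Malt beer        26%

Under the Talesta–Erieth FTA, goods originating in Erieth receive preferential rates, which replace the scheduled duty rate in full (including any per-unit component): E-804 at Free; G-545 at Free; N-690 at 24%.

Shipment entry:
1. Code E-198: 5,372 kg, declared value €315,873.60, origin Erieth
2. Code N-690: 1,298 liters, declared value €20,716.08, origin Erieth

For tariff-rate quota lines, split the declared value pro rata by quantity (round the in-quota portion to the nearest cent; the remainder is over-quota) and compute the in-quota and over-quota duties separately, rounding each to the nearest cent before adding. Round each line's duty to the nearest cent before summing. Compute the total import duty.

Line 1 (E-198, Erieth, 5,372 kg, €315,873.60):
Code E-198 is under a tariff-rate quota (threshold 2,750 kg). In-quota: 2,750 kg at 0.5%; over-quota: 2,622 kg at 21%.
Pro-rata value split: in-quota = €315,873.60 × 2,750/5,372 = €161,700.00; over-quota = €315,873.60 − €161,700.00 = €154,173.60.
In-quota duty = €161,700.00 × 0.5% = €808.50. Over-quota duty = €154,173.60 × 21% = €32,376.46.
Line duty = €808.50 + €32,376.46 = €33,184.96.
Line 2 (N-690, Erieth, 1,298 liters, €20,716.08):
Base rate for N-690 is 26%.
Origin Erieth qualifies under the Talesta–Erieth agreement and N-690 is covered: preferential rate 24% applies instead.
Duty = €20,716.08 × 24% = €4,971.86.
Total = €33,184.96 + €4,971.86 = €38,156.82.

€38,156.82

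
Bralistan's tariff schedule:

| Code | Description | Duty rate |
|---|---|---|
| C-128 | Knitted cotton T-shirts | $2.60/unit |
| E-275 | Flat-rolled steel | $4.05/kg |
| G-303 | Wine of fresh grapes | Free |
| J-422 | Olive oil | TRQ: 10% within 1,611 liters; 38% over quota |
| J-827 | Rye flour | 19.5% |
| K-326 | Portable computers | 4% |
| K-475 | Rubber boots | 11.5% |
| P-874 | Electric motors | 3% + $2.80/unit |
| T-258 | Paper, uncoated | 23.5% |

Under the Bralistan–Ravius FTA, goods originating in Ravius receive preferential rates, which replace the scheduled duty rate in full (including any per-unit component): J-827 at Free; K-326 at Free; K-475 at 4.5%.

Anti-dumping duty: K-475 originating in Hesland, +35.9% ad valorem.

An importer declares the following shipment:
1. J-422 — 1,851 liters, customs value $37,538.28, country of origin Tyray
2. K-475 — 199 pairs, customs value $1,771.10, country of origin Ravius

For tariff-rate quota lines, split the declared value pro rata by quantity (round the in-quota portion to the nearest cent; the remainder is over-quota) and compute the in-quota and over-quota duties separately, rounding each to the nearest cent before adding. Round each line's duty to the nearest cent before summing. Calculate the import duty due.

$5,196.35

Line 1 (J-422, Tyray, 1,851 liters, $37,538.28):
Code J-422 is under a tariff-rate quota (threshold 1,611 liters). In-quota: 1,611 liters at 10%; over-quota: 240 liters at 38%.
Pro-rata value split: in-quota = $37,538.28 × 1,611/1,851 = $32,671.08; over-quota = $37,538.28 − $32,671.08 = $4,867.20.
In-quota duty = $32,671.08 × 10% = $3,267.11. Over-quota duty = $4,867.20 × 38% = $1,849.54.
Line duty = $3,267.11 + $1,849.54 = $5,116.65.
Line 2 (K-475, Ravius, 199 pairs, $1,771.10):
Base rate for K-475 is 11.5%.
Origin Ravius qualifies under the Bralistan–Ravius agreement and K-475 is covered: preferential rate 4.5% applies instead.
The additional-duty order on K-475 targets Hesland, not Ravius; it does not apply.
Duty = $1,771.10 × 4.5% = $79.70.
Total = $5,116.65 + $79.70 = $5,196.35.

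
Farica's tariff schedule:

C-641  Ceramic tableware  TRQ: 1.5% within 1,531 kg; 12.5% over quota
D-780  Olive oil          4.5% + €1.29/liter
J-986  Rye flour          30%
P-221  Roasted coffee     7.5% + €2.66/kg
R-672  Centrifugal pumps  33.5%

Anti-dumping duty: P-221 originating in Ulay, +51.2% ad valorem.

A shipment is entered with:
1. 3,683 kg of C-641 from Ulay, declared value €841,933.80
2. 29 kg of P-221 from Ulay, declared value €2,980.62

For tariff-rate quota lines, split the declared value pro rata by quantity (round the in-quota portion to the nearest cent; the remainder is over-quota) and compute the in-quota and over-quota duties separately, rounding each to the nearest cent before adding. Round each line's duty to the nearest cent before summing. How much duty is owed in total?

€68,569.96

Line 1 (C-641, Ulay, 3,683 kg, €841,933.80):
Code C-641 is under a tariff-rate quota (threshold 1,531 kg). In-quota: 1,531 kg at 1.5%; over-quota: 2,152 kg at 12.5%.
Pro-rata value split: in-quota = €841,933.80 × 1,531/3,683 = €349,986.60; over-quota = €841,933.80 − €349,986.60 = €491,947.20.
In-quota duty = €349,986.60 × 1.5% = €5,249.80. Over-quota duty = €491,947.20 × 12.5% = €61,493.40.
Line duty = €5,249.80 + €61,493.40 = €66,743.20.
Line 2 (P-221, Ulay, 29 kg, €2,980.62):
Base rate for P-221 is 7.5% + €2.66/kg.
Additional duty on P-221 from Ulay: +51.2%. Applied ad valorem rate: 7.5% + 51.2% = 58.7%.
Duty = €2,980.62 × 58.7% + 29 × €2.66 = €1,826.76.
Total = €66,743.20 + €1,826.76 = €68,569.96.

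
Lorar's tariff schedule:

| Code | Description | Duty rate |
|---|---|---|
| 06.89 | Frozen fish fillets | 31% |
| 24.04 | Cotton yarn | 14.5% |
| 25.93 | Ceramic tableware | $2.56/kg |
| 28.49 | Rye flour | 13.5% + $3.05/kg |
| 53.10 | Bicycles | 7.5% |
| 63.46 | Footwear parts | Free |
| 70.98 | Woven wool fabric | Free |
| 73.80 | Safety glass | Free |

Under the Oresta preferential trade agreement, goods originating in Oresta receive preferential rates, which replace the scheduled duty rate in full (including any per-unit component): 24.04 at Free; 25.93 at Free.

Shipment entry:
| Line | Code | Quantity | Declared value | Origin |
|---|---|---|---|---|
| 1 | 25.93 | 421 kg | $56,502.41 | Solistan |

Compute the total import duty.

Line 1 (25.93, Solistan, 421 kg, $56,502.41):
Base rate for 25.93 is $2.56/kg.
25.93 has an FTA preferential rate, but origin Solistan is not Oresta; base rate stands.
Duty = 421 × $2.56 = $1,077.76.

$1,077.76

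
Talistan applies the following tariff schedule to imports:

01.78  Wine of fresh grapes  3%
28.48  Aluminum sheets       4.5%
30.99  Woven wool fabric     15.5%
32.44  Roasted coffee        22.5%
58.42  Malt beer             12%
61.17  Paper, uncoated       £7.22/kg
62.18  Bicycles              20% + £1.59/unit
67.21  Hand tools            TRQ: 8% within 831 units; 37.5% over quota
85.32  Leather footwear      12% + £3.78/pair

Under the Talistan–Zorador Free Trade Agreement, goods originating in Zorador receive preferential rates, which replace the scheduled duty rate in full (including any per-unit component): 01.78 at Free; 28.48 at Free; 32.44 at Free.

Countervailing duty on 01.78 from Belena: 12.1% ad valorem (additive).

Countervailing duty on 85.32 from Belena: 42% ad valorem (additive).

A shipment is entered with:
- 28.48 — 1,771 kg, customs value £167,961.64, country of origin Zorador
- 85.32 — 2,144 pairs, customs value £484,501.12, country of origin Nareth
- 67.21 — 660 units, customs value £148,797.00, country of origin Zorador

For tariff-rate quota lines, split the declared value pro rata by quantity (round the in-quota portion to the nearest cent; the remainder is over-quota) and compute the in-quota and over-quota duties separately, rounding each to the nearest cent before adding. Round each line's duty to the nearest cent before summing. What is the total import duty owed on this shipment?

Line 1 (28.48, Zorador, 1,771 kg, £167,961.64):
Base rate for 28.48 is 4.5%.
Origin Zorador qualifies under the Talistan–Zorador agreement and 28.48 is covered: preferential rate Free applies instead.
Duty = £167,961.64 × 0% = £0.00.
Line 2 (85.32, Nareth, 2,144 pairs, £484,501.12):
Base rate for 85.32 is 12% + £3.78/pair.
The additional-duty order on 85.32 targets Belena, not Nareth; it does not apply.
Duty = £484,501.12 × 12% + 2,144 × £3.78 = £66,244.45.
Line 3 (67.21, Zorador, 660 units, £148,797.00):
Code 67.21 is under a tariff-rate quota (threshold 831 units). Quantity 660 units is within the quota, so the in-quota rate 8% applies to the full value.
Duty = £148,797.00 × 8% = £11,903.76.
Total = £0.00 + £66,244.45 + £11,903.76 = £78,148.21.

£78,148.21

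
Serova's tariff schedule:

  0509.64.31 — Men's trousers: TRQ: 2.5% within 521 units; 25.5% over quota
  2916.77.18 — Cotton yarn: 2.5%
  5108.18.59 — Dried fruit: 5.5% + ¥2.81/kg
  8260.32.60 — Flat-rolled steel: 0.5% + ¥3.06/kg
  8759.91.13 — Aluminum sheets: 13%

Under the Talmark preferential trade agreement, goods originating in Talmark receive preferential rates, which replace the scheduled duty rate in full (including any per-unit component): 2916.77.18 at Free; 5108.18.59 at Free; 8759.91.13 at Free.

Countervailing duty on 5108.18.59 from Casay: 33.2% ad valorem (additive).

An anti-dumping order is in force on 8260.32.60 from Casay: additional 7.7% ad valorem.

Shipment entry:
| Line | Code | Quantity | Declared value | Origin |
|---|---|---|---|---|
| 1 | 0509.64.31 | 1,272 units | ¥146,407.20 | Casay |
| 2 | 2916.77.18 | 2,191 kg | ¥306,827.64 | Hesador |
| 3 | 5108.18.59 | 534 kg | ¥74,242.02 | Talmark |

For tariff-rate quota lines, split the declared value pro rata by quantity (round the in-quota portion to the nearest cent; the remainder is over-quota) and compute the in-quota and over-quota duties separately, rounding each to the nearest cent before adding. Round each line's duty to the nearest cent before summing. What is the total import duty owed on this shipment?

¥31,212.10

Line 1 (0509.64.31, Casay, 1,272 units, ¥146,407.20):
Code 0509.64.31 is under a tariff-rate quota (threshold 521 units). In-quota: 521 units at 2.5%; over-quota: 751 units at 25.5%.
Pro-rata value split: in-quota = ¥146,407.20 × 521/1,272 = ¥59,967.10; over-quota = ¥146,407.20 − ¥59,967.10 = ¥86,440.10.
In-quota duty = ¥59,967.10 × 2.5% = ¥1,499.18. Over-quota duty = ¥86,440.10 × 25.5% = ¥22,042.23.
Line duty = ¥1,499.18 + ¥22,042.23 = ¥23,541.41.
Line 2 (2916.77.18, Hesador, 2,191 kg, ¥306,827.64):
Base rate for 2916.77.18 is 2.5%.
2916.77.18 has an FTA preferential rate, but origin Hesador is not Talmark; base rate stands.
Duty = ¥306,827.64 × 2.5% = ¥7,670.69.
Line 3 (5108.18.59, Talmark, 534 kg, ¥74,242.02):
Base rate for 5108.18.59 is 5.5% + ¥2.81/kg.
Origin Talmark qualifies under the Serova–Talmark agreement and 5108.18.59 is covered: preferential rate Free applies instead.
The additional-duty order on 5108.18.59 targets Casay, not Talmark; it does not apply.
Duty = ¥74,242.02 × 0% = ¥0.00.
Total = ¥23,541.41 + ¥7,670.69 + ¥0.00 = ¥31,212.10.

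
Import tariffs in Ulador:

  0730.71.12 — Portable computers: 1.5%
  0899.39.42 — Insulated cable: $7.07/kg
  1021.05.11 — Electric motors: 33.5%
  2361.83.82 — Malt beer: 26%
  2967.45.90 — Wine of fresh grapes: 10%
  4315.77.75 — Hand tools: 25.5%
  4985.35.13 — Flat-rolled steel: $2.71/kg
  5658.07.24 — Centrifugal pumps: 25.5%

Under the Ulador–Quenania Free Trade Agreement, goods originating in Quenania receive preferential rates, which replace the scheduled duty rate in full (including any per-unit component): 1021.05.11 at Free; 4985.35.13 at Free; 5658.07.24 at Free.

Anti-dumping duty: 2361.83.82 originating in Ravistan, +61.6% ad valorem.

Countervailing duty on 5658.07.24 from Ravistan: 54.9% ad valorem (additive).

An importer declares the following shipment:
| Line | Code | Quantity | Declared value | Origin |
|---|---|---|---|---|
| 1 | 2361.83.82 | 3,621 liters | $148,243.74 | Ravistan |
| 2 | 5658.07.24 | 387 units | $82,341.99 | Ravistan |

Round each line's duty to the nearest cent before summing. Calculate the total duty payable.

$196,064.48

Line 1 (2361.83.82, Ravistan, 3,621 liters, $148,243.74):
Base rate for 2361.83.82 is 26%.
Additional duty on 2361.83.82 from Ravistan: +61.6%. Applied ad valorem rate: 26% + 61.6% = 87.6%.
Duty = $148,243.74 × 87.6% = $129,861.52.
Line 2 (5658.07.24, Ravistan, 387 units, $82,341.99):
Base rate for 5658.07.24 is 25.5%.
5658.07.24 has an FTA preferential rate, but origin Ravistan is not Quenania; base rate stands.
Additional duty on 5658.07.24 from Ravistan: +54.9%. Applied ad valorem rate: 25.5% + 54.9% = 80.4%.
Duty = $82,341.99 × 80.4% = $66,202.96.
Total = $129,861.52 + $66,202.96 = $196,064.48.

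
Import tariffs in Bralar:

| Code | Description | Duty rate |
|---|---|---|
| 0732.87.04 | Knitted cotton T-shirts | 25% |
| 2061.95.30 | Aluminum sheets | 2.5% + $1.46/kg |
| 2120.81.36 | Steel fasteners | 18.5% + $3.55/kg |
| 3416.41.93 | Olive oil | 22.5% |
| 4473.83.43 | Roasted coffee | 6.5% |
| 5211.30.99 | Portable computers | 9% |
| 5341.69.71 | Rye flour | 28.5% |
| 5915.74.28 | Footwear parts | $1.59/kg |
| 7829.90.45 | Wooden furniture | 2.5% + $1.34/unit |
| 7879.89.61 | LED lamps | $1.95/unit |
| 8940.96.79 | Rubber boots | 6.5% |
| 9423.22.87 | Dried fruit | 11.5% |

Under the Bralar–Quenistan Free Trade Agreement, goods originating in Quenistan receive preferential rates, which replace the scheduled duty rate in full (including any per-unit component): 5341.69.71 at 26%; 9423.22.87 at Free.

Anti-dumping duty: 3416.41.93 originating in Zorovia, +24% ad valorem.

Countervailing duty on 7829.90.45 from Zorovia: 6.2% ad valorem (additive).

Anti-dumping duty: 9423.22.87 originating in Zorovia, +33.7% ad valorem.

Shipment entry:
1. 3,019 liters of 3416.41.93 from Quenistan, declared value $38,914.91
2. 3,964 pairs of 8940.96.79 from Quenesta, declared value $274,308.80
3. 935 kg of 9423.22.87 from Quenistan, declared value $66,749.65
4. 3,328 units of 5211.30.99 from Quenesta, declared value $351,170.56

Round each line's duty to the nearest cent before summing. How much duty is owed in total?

Line 1 (3416.41.93, Quenistan, 3,019 liters, $38,914.91):
Base rate for 3416.41.93 is 22.5%.
Origin Quenistan is the FTA partner but 3416.41.93 is not on the preference list; base rate stands.
The additional-duty order on 3416.41.93 targets Zorovia, not Quenistan; it does not apply.
Duty = $38,914.91 × 22.5% = $8,755.85.
Line 2 (8940.96.79, Quenesta, 3,964 pairs, $274,308.80):
Base rate for 8940.96.79 is 6.5%.
Duty = $274,308.80 × 6.5% = $17,830.07.
Line 3 (9423.22.87, Quenistan, 935 kg, $66,749.65):
Base rate for 9423.22.87 is 11.5%.
Origin Quenistan qualifies under the Bralar–Quenistan agreement and 9423.22.87 is covered: preferential rate Free applies instead.
The additional-duty order on 9423.22.87 targets Zorovia, not Quenistan; it does not apply.
Duty = $66,749.65 × 0% = $0.00.
Line 4 (5211.30.99, Quenesta, 3,328 units, $351,170.56):
Base rate for 5211.30.99 is 9%.
Duty = $351,170.56 × 9% = $31,605.35.
Total = $8,755.85 + $17,830.07 + $0.00 + $31,605.35 = $58,191.27.

$58,191.27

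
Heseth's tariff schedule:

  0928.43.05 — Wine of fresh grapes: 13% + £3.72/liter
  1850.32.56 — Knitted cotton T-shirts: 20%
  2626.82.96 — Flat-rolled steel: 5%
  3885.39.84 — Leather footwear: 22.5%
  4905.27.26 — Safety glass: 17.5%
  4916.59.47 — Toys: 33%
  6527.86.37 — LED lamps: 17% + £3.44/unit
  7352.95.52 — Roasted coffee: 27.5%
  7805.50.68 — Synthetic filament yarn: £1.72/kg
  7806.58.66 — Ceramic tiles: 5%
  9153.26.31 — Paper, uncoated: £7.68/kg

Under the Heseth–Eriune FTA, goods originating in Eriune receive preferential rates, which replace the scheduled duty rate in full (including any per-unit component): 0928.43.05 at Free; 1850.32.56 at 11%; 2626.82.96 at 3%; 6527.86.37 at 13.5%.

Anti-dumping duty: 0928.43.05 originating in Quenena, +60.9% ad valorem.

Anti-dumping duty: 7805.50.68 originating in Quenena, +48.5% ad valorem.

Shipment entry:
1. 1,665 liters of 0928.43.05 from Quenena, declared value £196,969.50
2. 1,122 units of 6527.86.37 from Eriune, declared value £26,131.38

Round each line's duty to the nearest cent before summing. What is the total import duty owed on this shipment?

£155,282.00

Line 1 (0928.43.05, Quenena, 1,665 liters, £196,969.50):
Base rate for 0928.43.05 is 13% + £3.72/liter.
0928.43.05 has an FTA preferential rate, but origin Quenena is not Eriune; base rate stands.
Additional duty on 0928.43.05 from Quenena: +60.9%. Applied ad valorem rate: 13% + 60.9% = 73.9%.
Duty = £196,969.50 × 73.9% + 1,665 × £3.72 = £151,754.26.
Line 2 (6527.86.37, Eriune, 1,122 units, £26,131.38):
Base rate for 6527.86.37 is 17% + £3.44/unit.
Origin Eriune qualifies under the Heseth–Eriune agreement and 6527.86.37 is covered: preferential rate 13.5% applies instead.
Duty = £26,131.38 × 13.5% = £3,527.74.
Total = £151,754.26 + £3,527.74 = £155,282.00.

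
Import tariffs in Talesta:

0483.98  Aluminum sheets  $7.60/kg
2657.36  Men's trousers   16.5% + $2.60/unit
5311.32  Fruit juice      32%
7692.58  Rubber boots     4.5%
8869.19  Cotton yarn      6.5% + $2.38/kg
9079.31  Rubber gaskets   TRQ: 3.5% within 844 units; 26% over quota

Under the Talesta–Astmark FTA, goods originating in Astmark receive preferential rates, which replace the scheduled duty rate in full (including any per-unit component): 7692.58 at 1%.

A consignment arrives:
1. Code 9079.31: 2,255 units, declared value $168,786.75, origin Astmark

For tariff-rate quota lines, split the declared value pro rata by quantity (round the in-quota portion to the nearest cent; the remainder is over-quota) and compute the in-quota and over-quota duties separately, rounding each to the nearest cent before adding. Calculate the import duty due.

Line 1 (9079.31, Astmark, 2,255 units, $168,786.75):
Code 9079.31 is under a tariff-rate quota (threshold 844 units). In-quota: 844 units at 3.5%; over-quota: 1,411 units at 26%.
Pro-rata value split: in-quota = $168,786.75 × 844/2,255 = $63,173.40; over-quota = $168,786.75 − $63,173.40 = $105,613.35.
In-quota duty = $63,173.40 × 3.5% = $2,211.07. Over-quota duty = $105,613.35 × 26% = $27,459.47.
Line duty = $2,211.07 + $27,459.47 = $29,670.54.

$29,670.54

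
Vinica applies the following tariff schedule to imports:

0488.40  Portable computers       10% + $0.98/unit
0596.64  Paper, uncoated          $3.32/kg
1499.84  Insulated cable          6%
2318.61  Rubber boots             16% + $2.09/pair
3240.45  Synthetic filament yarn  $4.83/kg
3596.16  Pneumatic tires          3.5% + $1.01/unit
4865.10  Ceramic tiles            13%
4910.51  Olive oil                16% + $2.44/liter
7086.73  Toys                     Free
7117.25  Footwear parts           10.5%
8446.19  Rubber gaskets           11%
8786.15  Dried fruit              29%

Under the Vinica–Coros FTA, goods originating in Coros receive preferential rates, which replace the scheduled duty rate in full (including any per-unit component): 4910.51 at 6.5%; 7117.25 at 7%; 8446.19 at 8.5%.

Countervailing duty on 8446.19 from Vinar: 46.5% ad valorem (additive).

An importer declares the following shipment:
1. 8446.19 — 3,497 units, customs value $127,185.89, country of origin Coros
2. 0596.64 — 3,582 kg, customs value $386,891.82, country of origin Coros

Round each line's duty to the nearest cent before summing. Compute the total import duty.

$22,703.04

Line 1 (8446.19, Coros, 3,497 units, $127,185.89):
Base rate for 8446.19 is 11%.
Origin Coros qualifies under the Vinica–Coros agreement and 8446.19 is covered: preferential rate 8.5% applies instead.
The additional-duty order on 8446.19 targets Vinar, not Coros; it does not apply.
Duty = $127,185.89 × 8.5% = $10,810.80.
Line 2 (0596.64, Coros, 3,582 kg, $386,891.82):
Base rate for 0596.64 is $3.32/kg.
Origin Coros is the FTA partner but 0596.64 is not on the preference list; base rate stands.
Duty = 3,582 × $3.32 = $11,892.24.
Total = $10,810.80 + $11,892.24 = $22,703.04.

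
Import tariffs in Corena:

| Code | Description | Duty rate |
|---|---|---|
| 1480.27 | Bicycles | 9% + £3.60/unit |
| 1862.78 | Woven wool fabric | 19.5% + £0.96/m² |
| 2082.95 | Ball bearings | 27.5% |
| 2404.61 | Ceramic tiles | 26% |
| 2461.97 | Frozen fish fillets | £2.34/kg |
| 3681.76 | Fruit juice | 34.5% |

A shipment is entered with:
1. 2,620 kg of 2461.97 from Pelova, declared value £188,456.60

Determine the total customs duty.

£6,130.80

Line 1 (2461.97, Pelova, 2,620 kg, £188,456.60):
Base rate for 2461.97 is £2.34/kg.
Duty = 2,620 × £2.34 = £6,130.80.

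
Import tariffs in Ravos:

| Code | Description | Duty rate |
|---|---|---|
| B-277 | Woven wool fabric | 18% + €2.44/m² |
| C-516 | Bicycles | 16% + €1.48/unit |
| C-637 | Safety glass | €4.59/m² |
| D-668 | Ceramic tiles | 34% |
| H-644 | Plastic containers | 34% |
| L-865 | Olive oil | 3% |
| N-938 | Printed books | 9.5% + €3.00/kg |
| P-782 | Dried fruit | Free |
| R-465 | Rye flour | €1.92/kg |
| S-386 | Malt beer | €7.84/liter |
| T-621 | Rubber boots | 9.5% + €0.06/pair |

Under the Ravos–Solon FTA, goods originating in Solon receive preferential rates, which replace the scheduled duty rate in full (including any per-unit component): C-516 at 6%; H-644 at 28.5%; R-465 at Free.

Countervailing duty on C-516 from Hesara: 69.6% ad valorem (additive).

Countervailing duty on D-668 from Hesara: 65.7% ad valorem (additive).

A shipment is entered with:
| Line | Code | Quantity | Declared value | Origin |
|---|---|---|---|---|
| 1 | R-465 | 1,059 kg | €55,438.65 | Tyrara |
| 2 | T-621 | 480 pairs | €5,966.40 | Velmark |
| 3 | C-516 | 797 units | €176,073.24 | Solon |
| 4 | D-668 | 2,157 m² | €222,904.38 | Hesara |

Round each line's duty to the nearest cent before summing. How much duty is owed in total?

€235,428.95

Line 1 (R-465, Tyrara, 1,059 kg, €55,438.65):
Base rate for R-465 is €1.92/kg.
R-465 has an FTA preferential rate, but origin Tyrara is not Solon; base rate stands.
Duty = 1,059 × €1.92 = €2,033.28.
Line 2 (T-621, Velmark, 480 pairs, €5,966.40):
Base rate for T-621 is 9.5% + €0.06/pair.
Duty = €5,966.40 × 9.5% + 480 × €0.06 = €595.61.
Line 3 (C-516, Solon, 797 units, €176,073.24):
Base rate for C-516 is 16% + €1.48/unit.
Origin Solon qualifies under the Ravos–Solon agreement and C-516 is covered: preferential rate 6% applies instead.
The additional-duty order on C-516 targets Hesara, not Solon; it does not apply.
Duty = €176,073.24 × 6% = €10,564.39.
Line 4 (D-668, Hesara, 2,157 m², €222,904.38):
Base rate for D-668 is 34%.
Additional duty on D-668 from Hesara: +65.7%. Applied ad valorem rate: 34% + 65.7% = 99.7%.
Duty = €222,904.38 × 99.7% = €222,235.67.
Total = €2,033.28 + €595.61 + €10,564.39 + €222,235.67 = €235,428.95.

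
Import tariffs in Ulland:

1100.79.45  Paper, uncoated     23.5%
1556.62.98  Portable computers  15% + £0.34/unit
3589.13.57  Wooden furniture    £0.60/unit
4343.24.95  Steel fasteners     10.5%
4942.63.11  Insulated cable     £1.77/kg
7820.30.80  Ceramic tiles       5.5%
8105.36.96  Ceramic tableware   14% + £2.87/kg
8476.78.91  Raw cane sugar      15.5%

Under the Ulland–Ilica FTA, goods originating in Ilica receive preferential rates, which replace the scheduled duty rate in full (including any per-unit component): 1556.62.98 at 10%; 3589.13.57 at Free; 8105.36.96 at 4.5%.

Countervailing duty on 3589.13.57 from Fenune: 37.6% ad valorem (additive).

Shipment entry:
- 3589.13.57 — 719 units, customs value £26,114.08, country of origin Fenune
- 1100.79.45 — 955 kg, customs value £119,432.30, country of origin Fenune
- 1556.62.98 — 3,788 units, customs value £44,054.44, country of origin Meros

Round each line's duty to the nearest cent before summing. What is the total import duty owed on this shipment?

£46,212.97

Line 1 (3589.13.57, Fenune, 719 units, £26,114.08):
Base rate for 3589.13.57 is £0.60/unit.
3589.13.57 has an FTA preferential rate, but origin Fenune is not Ilica; base rate stands.
Additional duty on 3589.13.57 from Fenune: +37.6% ad valorem. Applied ad valorem rate = 37.6%.
Duty = £26,114.08 × 37.6% + 719 × £0.60 = £10,250.29.
Line 2 (1100.79.45, Fenune, 955 kg, £119,432.30):
Base rate for 1100.79.45 is 23.5%.
Duty = £119,432.30 × 23.5% = £28,066.59.
Line 3 (1556.62.98, Meros, 3,788 units, £44,054.44):
Base rate for 1556.62.98 is 15% + £0.34/unit.
1556.62.98 has an FTA preferential rate, but origin Meros is not Ilica; base rate stands.
Duty = £44,054.44 × 15% + 3,788 × £0.34 = £7,896.09.
Total = £10,250.29 + £28,066.59 + £7,896.09 = £46,212.97.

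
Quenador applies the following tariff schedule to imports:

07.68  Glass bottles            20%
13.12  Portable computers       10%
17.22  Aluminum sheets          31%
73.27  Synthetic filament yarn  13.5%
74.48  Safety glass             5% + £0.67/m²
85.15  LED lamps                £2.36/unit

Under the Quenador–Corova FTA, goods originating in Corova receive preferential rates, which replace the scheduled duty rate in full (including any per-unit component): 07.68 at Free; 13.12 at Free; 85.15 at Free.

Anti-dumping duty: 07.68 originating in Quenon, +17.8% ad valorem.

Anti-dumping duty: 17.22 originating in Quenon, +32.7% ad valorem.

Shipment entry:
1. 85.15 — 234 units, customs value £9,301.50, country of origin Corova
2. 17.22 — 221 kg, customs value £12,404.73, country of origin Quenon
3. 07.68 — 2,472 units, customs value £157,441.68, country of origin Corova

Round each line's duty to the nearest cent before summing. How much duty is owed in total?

Line 1 (85.15, Corova, 234 units, £9,301.50):
Base rate for 85.15 is £2.36/unit.
Origin Corova qualifies under the Quenador–Corova agreement and 85.15 is covered: preferential rate Free applies instead.
Duty = £9,301.50 × 0% = £0.00.
Line 2 (17.22, Quenon, 221 kg, £12,404.73):
Base rate for 17.22 is 31%.
Additional duty on 17.22 from Quenon: +32.7%. Applied ad valorem rate: 31% + 32.7% = 63.7%.
Duty = £12,404.73 × 63.7% = £7,901.81.
Line 3 (07.68, Corova, 2,472 units, £157,441.68):
Base rate for 07.68 is 20%.
Origin Corova qualifies under the Quenador–Corova agreement and 07.68 is covered: preferential rate Free applies instead.
The additional-duty order on 07.68 targets Quenon, not Corova; it does not apply.
Duty = £157,441.68 × 0% = £0.00.
Total = £0.00 + £7,901.81 + £0.00 = £7,901.81.

£7,901.81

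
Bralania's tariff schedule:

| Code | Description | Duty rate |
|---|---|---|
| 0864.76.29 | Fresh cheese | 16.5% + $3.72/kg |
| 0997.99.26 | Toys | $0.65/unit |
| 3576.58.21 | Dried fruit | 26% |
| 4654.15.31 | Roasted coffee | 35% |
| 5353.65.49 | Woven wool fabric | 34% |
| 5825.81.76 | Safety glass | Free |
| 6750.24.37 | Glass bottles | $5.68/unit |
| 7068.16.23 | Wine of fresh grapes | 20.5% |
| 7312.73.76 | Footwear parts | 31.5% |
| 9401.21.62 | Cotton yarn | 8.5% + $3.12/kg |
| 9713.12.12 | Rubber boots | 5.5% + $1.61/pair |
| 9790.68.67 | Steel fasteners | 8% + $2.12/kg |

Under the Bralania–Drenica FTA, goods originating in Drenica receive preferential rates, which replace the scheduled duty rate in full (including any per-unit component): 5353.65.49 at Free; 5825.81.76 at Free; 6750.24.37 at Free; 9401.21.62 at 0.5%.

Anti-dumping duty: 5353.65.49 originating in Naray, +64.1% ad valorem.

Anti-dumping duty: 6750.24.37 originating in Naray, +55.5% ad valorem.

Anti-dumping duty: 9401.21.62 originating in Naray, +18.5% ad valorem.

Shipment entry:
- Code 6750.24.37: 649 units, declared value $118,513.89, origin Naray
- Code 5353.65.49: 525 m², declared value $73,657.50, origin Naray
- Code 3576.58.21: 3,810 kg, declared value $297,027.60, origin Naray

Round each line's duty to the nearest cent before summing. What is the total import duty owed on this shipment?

$218,946.72

Line 1 (6750.24.37, Naray, 649 units, $118,513.89):
Base rate for 6750.24.37 is $5.68/unit.
6750.24.37 has an FTA preferential rate, but origin Naray is not Drenica; base rate stands.
Additional duty on 6750.24.37 from Naray: +55.5% ad valorem. Applied ad valorem rate = 55.5%.
Duty = $118,513.89 × 55.5% + 649 × $5.68 = $69,461.53.
Line 2 (5353.65.49, Naray, 525 m², $73,657.50):
Base rate for 5353.65.49 is 34%.
5353.65.49 has an FTA preferential rate, but origin Naray is not Drenica; base rate stands.
Additional duty on 5353.65.49 from Naray: +64.1%. Applied ad valorem rate: 34% + 64.1% = 98.1%.
Duty = $73,657.50 × 98.1% = $72,258.01.
Line 3 (3576.58.21, Naray, 3,810 kg, $297,027.60):
Base rate for 3576.58.21 is 26%.
Duty = $297,027.60 × 26% = $77,227.18.
Total = $69,461.53 + $72,258.01 + $77,227.18 = $218,946.72.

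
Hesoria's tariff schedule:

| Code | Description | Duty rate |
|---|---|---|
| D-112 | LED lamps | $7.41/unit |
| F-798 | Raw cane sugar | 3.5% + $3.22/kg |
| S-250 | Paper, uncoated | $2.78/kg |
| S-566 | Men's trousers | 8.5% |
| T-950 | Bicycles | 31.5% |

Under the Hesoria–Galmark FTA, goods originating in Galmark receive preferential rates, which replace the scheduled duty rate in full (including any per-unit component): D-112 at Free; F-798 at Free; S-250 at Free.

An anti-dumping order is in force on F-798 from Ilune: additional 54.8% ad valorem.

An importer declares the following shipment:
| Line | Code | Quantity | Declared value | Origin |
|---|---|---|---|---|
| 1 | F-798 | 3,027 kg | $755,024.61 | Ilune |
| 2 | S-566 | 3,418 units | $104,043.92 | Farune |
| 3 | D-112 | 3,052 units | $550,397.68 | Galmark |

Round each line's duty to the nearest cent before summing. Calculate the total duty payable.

$458,770.02

Line 1 (F-798, Ilune, 3,027 kg, $755,024.61):
Base rate for F-798 is 3.5% + $3.22/kg.
F-798 has an FTA preferential rate, but origin Ilune is not Galmark; base rate stands.
Additional duty on F-798 from Ilune: +54.8%. Applied ad valorem rate: 3.5% + 54.8% = 58.3%.
Duty = $755,024.61 × 58.3% + 3,027 × $3.22 = $449,926.29.
Line 2 (S-566, Farune, 3,418 units, $104,043.92):
Base rate for S-566 is 8.5%.
Duty = $104,043.92 × 8.5% = $8,843.73.
Line 3 (D-112, Galmark, 3,052 units, $550,397.68):
Base rate for D-112 is $7.41/unit.
Origin Galmark qualifies under the Hesoria–Galmark agreement and D-112 is covered: preferential rate Free applies instead.
Duty = $550,397.68 × 0% = $0.00.
Total = $449,926.29 + $8,843.73 + $0.00 = $458,770.02.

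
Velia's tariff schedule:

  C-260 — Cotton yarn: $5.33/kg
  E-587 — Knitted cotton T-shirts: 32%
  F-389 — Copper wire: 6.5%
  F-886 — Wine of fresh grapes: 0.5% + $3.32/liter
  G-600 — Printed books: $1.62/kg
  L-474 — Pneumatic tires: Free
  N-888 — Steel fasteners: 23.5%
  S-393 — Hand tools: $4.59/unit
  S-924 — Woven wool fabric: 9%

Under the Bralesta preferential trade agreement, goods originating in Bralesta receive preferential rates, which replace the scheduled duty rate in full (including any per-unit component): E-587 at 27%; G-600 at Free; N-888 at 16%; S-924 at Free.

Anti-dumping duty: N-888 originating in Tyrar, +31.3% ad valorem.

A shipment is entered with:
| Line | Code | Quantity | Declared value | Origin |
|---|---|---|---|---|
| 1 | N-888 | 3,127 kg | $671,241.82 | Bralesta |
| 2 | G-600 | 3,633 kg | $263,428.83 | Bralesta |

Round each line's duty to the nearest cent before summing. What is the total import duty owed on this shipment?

Line 1 (N-888, Bralesta, 3,127 kg, $671,241.82):
Base rate for N-888 is 23.5%.
Origin Bralesta qualifies under the Velia–Bralesta agreement and N-888 is covered: preferential rate 16% applies instead.
The additional-duty order on N-888 targets Tyrar, not Bralesta; it does not apply.
Duty = $671,241.82 × 16% = $107,398.69.
Line 2 (G-600, Bralesta, 3,633 kg, $263,428.83):
Base rate for G-600 is $1.62/kg.
Origin Bralesta qualifies under the Velia–Bralesta agreement and G-600 is covered: preferential rate Free applies instead.
Duty = $263,428.83 × 0% = $0.00.
Total = $107,398.69 + $0.00 = $107,398.69.

$107,398.69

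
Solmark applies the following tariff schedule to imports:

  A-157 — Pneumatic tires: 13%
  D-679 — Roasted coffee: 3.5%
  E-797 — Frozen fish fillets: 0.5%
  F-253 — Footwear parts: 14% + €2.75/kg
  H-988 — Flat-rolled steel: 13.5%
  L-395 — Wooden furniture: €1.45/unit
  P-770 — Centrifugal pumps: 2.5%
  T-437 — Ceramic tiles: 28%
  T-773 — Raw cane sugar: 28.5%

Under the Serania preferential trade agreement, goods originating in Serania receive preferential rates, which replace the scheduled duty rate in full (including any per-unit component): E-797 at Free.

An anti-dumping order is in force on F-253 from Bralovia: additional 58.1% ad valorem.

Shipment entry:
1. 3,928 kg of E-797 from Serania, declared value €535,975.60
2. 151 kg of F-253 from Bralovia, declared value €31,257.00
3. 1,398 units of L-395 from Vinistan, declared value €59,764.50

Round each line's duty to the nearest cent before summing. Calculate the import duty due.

€24,978.65

Line 1 (E-797, Serania, 3,928 kg, €535,975.60):
Base rate for E-797 is 0.5%.
Origin Serania qualifies under the Solmark–Serania agreement and E-797 is covered: preferential rate Free applies instead.
Duty = €535,975.60 × 0% = €0.00.
Line 2 (F-253, Bralovia, 151 kg, €31,257.00):
Base rate for F-253 is 14% + €2.75/kg.
Additional duty on F-253 from Bralovia: +58.1%. Applied ad valorem rate: 14% + 58.1% = 72.1%.
Duty = €31,257.00 × 72.1% + 151 × €2.75 = €22,951.55.
Line 3 (L-395, Vinistan, 1,398 units, €59,764.50):
Base rate for L-395 is €1.45/unit.
Duty = 1,398 × €1.45 = €2,027.10.
Total = €0.00 + €22,951.55 + €2,027.10 = €24,978.65.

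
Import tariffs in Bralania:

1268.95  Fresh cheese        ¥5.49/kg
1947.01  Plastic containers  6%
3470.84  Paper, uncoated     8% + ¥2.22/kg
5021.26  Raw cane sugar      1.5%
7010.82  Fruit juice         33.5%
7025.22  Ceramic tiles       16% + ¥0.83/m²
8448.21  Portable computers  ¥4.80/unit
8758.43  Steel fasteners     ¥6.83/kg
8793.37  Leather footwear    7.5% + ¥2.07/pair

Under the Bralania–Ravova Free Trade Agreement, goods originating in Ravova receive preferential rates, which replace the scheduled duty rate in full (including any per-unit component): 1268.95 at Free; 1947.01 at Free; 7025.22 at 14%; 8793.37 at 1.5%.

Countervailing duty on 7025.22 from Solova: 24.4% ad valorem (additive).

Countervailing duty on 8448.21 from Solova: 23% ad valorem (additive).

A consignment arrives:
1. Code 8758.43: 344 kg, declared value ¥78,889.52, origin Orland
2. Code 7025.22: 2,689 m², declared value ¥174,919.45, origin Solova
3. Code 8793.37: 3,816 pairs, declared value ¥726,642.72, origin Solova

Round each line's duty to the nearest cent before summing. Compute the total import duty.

¥137,646.17

Line 1 (8758.43, Orland, 344 kg, ¥78,889.52):
Base rate for 8758.43 is ¥6.83/kg.
Duty = 344 × ¥6.83 = ¥2,349.52.
Line 2 (7025.22, Solova, 2,689 m², ¥174,919.45):
Base rate for 7025.22 is 16% + ¥0.83/m².
7025.22 has an FTA preferential rate, but origin Solova is not Ravova; base rate stands.
Additional duty on 7025.22 from Solova: +24.4%. Applied ad valorem rate: 16% + 24.4% = 40.4%.
Duty = ¥174,919.45 × 40.4% + 2,689 × ¥0.83 = ¥72,899.33.
Line 3 (8793.37, Solova, 3,816 pairs, ¥726,642.72):
Base rate for 8793.37 is 7.5% + ¥2.07/pair.
8793.37 has an FTA preferential rate, but origin Solova is not Ravova; base rate stands.
Duty = ¥726,642.72 × 7.5% + 3,816 × ¥2.07 = ¥62,397.32.
Total = ¥2,349.52 + ¥72,899.33 + ¥62,397.32 = ¥137,646.17.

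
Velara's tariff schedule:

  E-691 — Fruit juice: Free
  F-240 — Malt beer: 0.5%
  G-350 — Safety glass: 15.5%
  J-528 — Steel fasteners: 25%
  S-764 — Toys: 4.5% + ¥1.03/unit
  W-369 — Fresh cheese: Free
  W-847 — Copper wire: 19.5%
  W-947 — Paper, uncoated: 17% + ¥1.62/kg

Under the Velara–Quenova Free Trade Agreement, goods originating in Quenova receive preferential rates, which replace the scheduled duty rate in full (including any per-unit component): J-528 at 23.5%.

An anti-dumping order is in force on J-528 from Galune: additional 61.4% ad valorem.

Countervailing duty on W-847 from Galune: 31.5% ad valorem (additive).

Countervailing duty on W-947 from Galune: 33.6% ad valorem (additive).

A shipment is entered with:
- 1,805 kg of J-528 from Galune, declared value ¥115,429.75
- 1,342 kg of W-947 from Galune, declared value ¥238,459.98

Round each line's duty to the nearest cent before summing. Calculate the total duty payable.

¥222,566.09

Line 1 (J-528, Galune, 1,805 kg, ¥115,429.75):
Base rate for J-528 is 25%.
J-528 has an FTA preferential rate, but origin Galune is not Quenova; base rate stands.
Additional duty on J-528 from Galune: +61.4%. Applied ad valorem rate: 25% + 61.4% = 86.4%.
Duty = ¥115,429.75 × 86.4% = ¥99,731.30.
Line 2 (W-947, Galune, 1,342 kg, ¥238,459.98):
Base rate for W-947 is 17% + ¥1.62/kg.
Additional duty on W-947 from Galune: +33.6%. Applied ad valorem rate: 17% + 33.6% = 50.6%.
Duty = ¥238,459.98 × 50.6% + 1,342 × ¥1.62 = ¥122,834.79.
Total = ¥99,731.30 + ¥122,834.79 = ¥222,566.09.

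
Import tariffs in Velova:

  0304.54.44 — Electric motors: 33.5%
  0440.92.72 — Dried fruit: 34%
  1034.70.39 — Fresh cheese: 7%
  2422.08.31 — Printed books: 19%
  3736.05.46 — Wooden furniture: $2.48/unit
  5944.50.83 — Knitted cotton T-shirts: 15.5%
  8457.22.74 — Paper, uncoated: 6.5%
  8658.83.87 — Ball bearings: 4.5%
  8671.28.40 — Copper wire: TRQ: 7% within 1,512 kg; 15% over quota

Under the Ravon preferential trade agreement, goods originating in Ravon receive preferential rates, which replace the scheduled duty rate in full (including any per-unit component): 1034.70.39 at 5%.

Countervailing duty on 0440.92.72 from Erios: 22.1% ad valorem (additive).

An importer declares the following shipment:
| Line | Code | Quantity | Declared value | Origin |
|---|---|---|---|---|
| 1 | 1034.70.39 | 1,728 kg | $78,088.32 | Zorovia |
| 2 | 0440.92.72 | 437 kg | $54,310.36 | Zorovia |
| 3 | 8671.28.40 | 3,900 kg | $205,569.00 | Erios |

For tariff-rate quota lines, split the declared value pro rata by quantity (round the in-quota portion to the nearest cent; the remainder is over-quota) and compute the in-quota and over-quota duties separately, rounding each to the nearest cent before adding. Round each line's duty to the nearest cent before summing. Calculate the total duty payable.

$48,391.25

Line 1 (1034.70.39, Zorovia, 1,728 kg, $78,088.32):
Base rate for 1034.70.39 is 7%.
1034.70.39 has an FTA preferential rate, but origin Zorovia is not Ravon; base rate stands.
Duty = $78,088.32 × 7% = $5,466.18.
Line 2 (0440.92.72, Zorovia, 437 kg, $54,310.36):
Base rate for 0440.92.72 is 34%.
The additional-duty order on 0440.92.72 targets Erios, not Zorovia; it does not apply.
Duty = $54,310.36 × 34% = $18,465.52.
Line 3 (8671.28.40, Erios, 3,900 kg, $205,569.00):
Code 8671.28.40 is under a tariff-rate quota (threshold 1,512 kg). In-quota: 1,512 kg at 7%; over-quota: 2,388 kg at 15%.
Pro-rata value split: in-quota = $205,569.00 × 1,512/3,900 = $79,697.52; over-quota = $205,569.00 − $79,697.52 = $125,871.48.
In-quota duty = $79,697.52 × 7% = $5,578.83. Over-quota duty = $125,871.48 × 15% = $18,880.72.
Line duty = $5,578.83 + $18,880.72 = $24,459.55.
Total = $5,466.18 + $18,465.52 + $24,459.55 = $48,391.25.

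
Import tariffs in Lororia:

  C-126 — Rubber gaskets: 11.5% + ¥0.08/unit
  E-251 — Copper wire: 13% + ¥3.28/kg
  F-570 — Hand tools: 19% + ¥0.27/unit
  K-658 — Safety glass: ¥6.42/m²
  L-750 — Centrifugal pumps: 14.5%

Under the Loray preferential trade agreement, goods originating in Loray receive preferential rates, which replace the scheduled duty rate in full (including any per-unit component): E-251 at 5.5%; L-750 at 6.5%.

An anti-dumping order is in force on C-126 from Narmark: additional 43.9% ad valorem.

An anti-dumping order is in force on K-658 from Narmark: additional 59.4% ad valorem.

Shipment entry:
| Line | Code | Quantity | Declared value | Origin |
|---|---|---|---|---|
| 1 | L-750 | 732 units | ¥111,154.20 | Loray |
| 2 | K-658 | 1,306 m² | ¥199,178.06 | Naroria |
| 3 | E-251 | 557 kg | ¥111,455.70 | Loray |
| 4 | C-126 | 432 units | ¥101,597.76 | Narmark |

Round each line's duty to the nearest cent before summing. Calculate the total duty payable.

¥78,059.32

Line 1 (L-750, Loray, 732 units, ¥111,154.20):
Base rate for L-750 is 14.5%.
Origin Loray qualifies under the Lororia–Loray agreement and L-750 is covered: preferential rate 6.5% applies instead.
Duty = ¥111,154.20 × 6.5% = ¥7,225.02.
Line 2 (K-658, Naroria, 1,306 m², ¥199,178.06):
Base rate for K-658 is ¥6.42/m².
The additional-duty order on K-658 targets Narmark, not Naroria; it does not apply.
Duty = 1,306 × ¥6.42 = ¥8,384.52.
Line 3 (E-251, Loray, 557 kg, ¥111,455.70):
Base rate for E-251 is 13% + ¥3.28/kg.
Origin Loray qualifies under the Lororia–Loray agreement and E-251 is covered: preferential rate 5.5% applies instead.
Duty = ¥111,455.70 × 5.5% = ¥6,130.06.
Line 4 (C-126, Narmark, 432 units, ¥101,597.76):
Base rate for C-126 is 11.5% + ¥0.08/unit.
Additional duty on C-126 from Narmark: +43.9%. Applied ad valorem rate: 11.5% + 43.9% = 55.4%.
Duty = ¥101,597.76 × 55.4% + 432 × ¥0.08 = ¥56,319.72.
Total = ¥7,225.02 + ¥8,384.52 + ¥6,130.06 + ¥56,319.72 = ¥78,059.32.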